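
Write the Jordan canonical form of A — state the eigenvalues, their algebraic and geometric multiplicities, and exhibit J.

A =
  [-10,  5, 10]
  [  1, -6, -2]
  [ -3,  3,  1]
J_2(-5) ⊕ J_1(-5)

The characteristic polynomial is
  det(x·I − A) = x^3 + 15*x^2 + 75*x + 125 = (x + 5)^3

Eigenvalues and multiplicities (the geometric multiplicity of λ is n − rank(A − λI), which equals the number of Jordan blocks for λ):
  λ = -5: algebraic multiplicity = 3, geometric multiplicity = 2

Determining the block sizes for each eigenvalue:
  λ = -5: 2 blocks summing to 3 forces exactly one block of size 2 and the rest size 1 → block sizes [2, 1]

Assembling the blocks gives a Jordan form
J =
  [-5,  1,  0]
  [ 0, -5,  0]
  [ 0,  0, -5]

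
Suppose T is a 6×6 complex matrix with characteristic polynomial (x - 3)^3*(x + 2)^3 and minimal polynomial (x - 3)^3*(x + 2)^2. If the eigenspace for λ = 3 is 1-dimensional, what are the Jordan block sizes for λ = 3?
Block sizes for λ = 3: [3]

Step 1 — from the characteristic polynomial, algebraic multiplicity of λ = 3 is 3. From dim ker(T − (3)·I) = 1, there are exactly 1 Jordan blocks for λ = 3.
Step 2 — from the minimal polynomial, the factor (x − 3)^3 tells us the largest block for λ = 3 has size 3.
Step 3 — with total size 3, 1 blocks, and largest block 3, the block sizes (in nonincreasing order) are [3].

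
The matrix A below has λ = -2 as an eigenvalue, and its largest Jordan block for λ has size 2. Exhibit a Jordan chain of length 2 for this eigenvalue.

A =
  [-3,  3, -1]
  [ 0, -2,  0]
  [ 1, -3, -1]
A Jordan chain for λ = -2 of length 2:
v_1 = (-1, 0, 1)ᵀ
v_2 = (1, 0, 0)ᵀ

Let N = A − (-2)·I. We want v_2 with N^2 v_2 = 0 but N^1 v_2 ≠ 0; then v_{j-1} := N · v_j for j = 2, …, 2.

Pick v_2 = (1, 0, 0)ᵀ.
Then v_1 = N · v_2 = (-1, 0, 1)ᵀ.

Sanity check: (A − (-2)·I) v_1 = (0, 0, 0)ᵀ = 0. ✓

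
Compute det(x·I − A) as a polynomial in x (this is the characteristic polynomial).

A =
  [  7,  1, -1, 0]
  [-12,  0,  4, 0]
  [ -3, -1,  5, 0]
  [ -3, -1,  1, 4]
x^4 - 16*x^3 + 96*x^2 - 256*x + 256

Expanding det(x·I − A) (e.g. by cofactor expansion or by noting that A is similar to its Jordan form J, which has the same characteristic polynomial as A) gives
  χ_A(x) = x^4 - 16*x^3 + 96*x^2 - 256*x + 256
which factors as (x - 4)^4. The eigenvalues (with algebraic multiplicities) are λ = 4 with multiplicity 4.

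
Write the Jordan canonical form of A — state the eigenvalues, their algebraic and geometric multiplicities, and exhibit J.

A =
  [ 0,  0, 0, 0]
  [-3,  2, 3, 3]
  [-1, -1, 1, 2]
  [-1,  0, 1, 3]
J_1(0) ⊕ J_3(2)

The characteristic polynomial is
  det(x·I − A) = x^4 - 6*x^3 + 12*x^2 - 8*x = x*(x - 2)^3

Eigenvalues and multiplicities (the geometric multiplicity of λ is n − rank(A − λI), which equals the number of Jordan blocks for λ):
  λ = 0: algebraic multiplicity = 1, geometric multiplicity = 1
  λ = 2: algebraic multiplicity = 3, geometric multiplicity = 1

Determining the block sizes for each eigenvalue:
  λ = 0: one block (gm = 1), so the single block has size am = 1 → block sizes [1]
  λ = 2: one block (gm = 1), so the single block has size am = 3 → block sizes [3]

Assembling the blocks gives a Jordan form
J =
  [0, 0, 0, 0]
  [0, 2, 1, 0]
  [0, 0, 2, 1]
  [0, 0, 0, 2]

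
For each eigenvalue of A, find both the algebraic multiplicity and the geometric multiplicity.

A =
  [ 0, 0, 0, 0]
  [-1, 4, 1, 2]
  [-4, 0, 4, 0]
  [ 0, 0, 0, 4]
λ = 0: alg = 1, geom = 1; λ = 4: alg = 3, geom = 2

Step 1 — factor the characteristic polynomial to read off the algebraic multiplicities:
  χ_A(x) = x*(x - 4)^3

Step 2 — compute geometric multiplicities via the rank-nullity identity g(λ) = n − rank(A − λI):
  rank(A − (0)·I) = 3, so dim ker(A − (0)·I) = n − 3 = 1
  rank(A − (4)·I) = 2, so dim ker(A − (4)·I) = n − 2 = 2

Summary:
  λ = 0: algebraic multiplicity = 1, geometric multiplicity = 1
  λ = 4: algebraic multiplicity = 3, geometric multiplicity = 2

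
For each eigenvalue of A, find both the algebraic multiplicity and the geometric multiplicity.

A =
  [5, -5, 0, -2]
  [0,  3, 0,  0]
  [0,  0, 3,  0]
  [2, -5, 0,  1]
λ = 3: alg = 4, geom = 3

Step 1 — factor the characteristic polynomial to read off the algebraic multiplicities:
  χ_A(x) = (x - 3)^4

Step 2 — compute geometric multiplicities via the rank-nullity identity g(λ) = n − rank(A − λI):
  rank(A − (3)·I) = 1, so dim ker(A − (3)·I) = n − 1 = 3

Summary:
  λ = 3: algebraic multiplicity = 4, geometric multiplicity = 3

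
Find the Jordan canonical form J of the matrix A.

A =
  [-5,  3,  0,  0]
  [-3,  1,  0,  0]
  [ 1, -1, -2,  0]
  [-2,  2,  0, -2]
J_2(-2) ⊕ J_1(-2) ⊕ J_1(-2)

The characteristic polynomial is
  det(x·I − A) = x^4 + 8*x^3 + 24*x^2 + 32*x + 16 = (x + 2)^4

Eigenvalues and multiplicities (the geometric multiplicity of λ is n − rank(A − λI), which equals the number of Jordan blocks for λ):
  λ = -2: algebraic multiplicity = 4, geometric multiplicity = 3

Determining the block sizes for each eigenvalue:
  λ = -2: 3 blocks summing to 4 forces exactly one block of size 2 and the rest size 1 → block sizes [2, 1, 1]

Assembling the blocks gives a Jordan form
J =
  [-2,  1,  0,  0]
  [ 0, -2,  0,  0]
  [ 0,  0, -2,  0]
  [ 0,  0,  0, -2]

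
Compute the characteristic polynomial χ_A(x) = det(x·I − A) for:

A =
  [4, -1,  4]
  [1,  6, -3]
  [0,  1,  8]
x^3 - 18*x^2 + 108*x - 216

Expanding det(x·I − A) (e.g. by cofactor expansion or by noting that A is similar to its Jordan form J, which has the same characteristic polynomial as A) gives
  χ_A(x) = x^3 - 18*x^2 + 108*x - 216
which factors as (x - 6)^3. The eigenvalues (with algebraic multiplicities) are λ = 6 with multiplicity 3.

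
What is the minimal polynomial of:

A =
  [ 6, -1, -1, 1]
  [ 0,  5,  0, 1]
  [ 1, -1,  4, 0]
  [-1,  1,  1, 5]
x^3 - 15*x^2 + 75*x - 125

The characteristic polynomial is χ_A(x) = (x - 5)^4, so the eigenvalues are known. The minimal polynomial is
  m_A(x) = Π_λ (x − λ)^{k_λ}
where k_λ is the size of the *largest* Jordan block for λ (equivalently, the smallest k with (A − λI)^k v = 0 for every generalised eigenvector v of λ).

  λ = 5: largest Jordan block has size 3, contributing (x − 5)^3

So m_A(x) = (x - 5)^3 = x^3 - 15*x^2 + 75*x - 125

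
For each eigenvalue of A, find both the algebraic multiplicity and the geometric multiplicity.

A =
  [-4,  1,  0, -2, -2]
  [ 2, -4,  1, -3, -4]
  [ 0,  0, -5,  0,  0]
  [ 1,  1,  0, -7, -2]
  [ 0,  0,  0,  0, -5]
λ = -5: alg = 5, geom = 3

Step 1 — factor the characteristic polynomial to read off the algebraic multiplicities:
  χ_A(x) = (x + 5)^5

Step 2 — compute geometric multiplicities via the rank-nullity identity g(λ) = n − rank(A − λI):
  rank(A − (-5)·I) = 2, so dim ker(A − (-5)·I) = n − 2 = 3

Summary:
  λ = -5: algebraic multiplicity = 5, geometric multiplicity = 3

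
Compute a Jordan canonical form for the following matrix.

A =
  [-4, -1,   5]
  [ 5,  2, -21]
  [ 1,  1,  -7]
J_3(-3)

The characteristic polynomial is
  det(x·I − A) = x^3 + 9*x^2 + 27*x + 27 = (x + 3)^3

Eigenvalues and multiplicities (the geometric multiplicity of λ is n − rank(A − λI), which equals the number of Jordan blocks for λ):
  λ = -3: algebraic multiplicity = 3, geometric multiplicity = 1

Determining the block sizes for each eigenvalue:
  λ = -3: one block (gm = 1), so the single block has size am = 3 → block sizes [3]

Assembling the blocks gives a Jordan form
J =
  [-3,  1,  0]
  [ 0, -3,  1]
  [ 0,  0, -3]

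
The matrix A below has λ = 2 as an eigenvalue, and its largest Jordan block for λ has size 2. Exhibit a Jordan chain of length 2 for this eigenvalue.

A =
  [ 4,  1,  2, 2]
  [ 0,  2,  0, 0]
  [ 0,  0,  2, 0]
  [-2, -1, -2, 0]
A Jordan chain for λ = 2 of length 2:
v_1 = (2, 0, 0, -2)ᵀ
v_2 = (1, 0, 0, 0)ᵀ

Let N = A − (2)·I. We want v_2 with N^2 v_2 = 0 but N^1 v_2 ≠ 0; then v_{j-1} := N · v_j for j = 2, …, 2.

Pick v_2 = (1, 0, 0, 0)ᵀ.
Then v_1 = N · v_2 = (2, 0, 0, -2)ᵀ.

Sanity check: (A − (2)·I) v_1 = (0, 0, 0, 0)ᵀ = 0. ✓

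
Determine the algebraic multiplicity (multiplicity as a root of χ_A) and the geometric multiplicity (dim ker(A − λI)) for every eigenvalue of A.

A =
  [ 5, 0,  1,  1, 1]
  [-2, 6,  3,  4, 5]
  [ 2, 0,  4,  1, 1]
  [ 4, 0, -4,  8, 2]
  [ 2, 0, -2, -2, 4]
λ = 3: alg = 1, geom = 1; λ = 6: alg = 4, geom = 2

Step 1 — factor the characteristic polynomial to read off the algebraic multiplicities:
  χ_A(x) = (x - 6)^4*(x - 3)

Step 2 — compute geometric multiplicities via the rank-nullity identity g(λ) = n − rank(A − λI):
  rank(A − (3)·I) = 4, so dim ker(A − (3)·I) = n − 4 = 1
  rank(A − (6)·I) = 3, so dim ker(A − (6)·I) = n − 3 = 2

Summary:
  λ = 3: algebraic multiplicity = 1, geometric multiplicity = 1
  λ = 6: algebraic multiplicity = 4, geometric multiplicity = 2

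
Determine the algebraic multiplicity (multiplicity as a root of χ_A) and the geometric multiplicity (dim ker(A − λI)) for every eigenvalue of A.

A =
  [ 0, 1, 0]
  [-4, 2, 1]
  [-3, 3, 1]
λ = 1: alg = 3, geom = 1

Step 1 — factor the characteristic polynomial to read off the algebraic multiplicities:
  χ_A(x) = (x - 1)^3

Step 2 — compute geometric multiplicities via the rank-nullity identity g(λ) = n − rank(A − λI):
  rank(A − (1)·I) = 2, so dim ker(A − (1)·I) = n − 2 = 1

Summary:
  λ = 1: algebraic multiplicity = 3, geometric multiplicity = 1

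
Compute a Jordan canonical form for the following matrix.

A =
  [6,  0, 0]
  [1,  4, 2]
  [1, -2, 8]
J_2(6) ⊕ J_1(6)

The characteristic polynomial is
  det(x·I − A) = x^3 - 18*x^2 + 108*x - 216 = (x - 6)^3

Eigenvalues and multiplicities (the geometric multiplicity of λ is n − rank(A − λI), which equals the number of Jordan blocks for λ):
  λ = 6: algebraic multiplicity = 3, geometric multiplicity = 2

Determining the block sizes for each eigenvalue:
  λ = 6: 2 blocks summing to 3 forces exactly one block of size 2 and the rest size 1 → block sizes [2, 1]

Assembling the blocks gives a Jordan form
J =
  [6, 1, 0]
  [0, 6, 0]
  [0, 0, 6]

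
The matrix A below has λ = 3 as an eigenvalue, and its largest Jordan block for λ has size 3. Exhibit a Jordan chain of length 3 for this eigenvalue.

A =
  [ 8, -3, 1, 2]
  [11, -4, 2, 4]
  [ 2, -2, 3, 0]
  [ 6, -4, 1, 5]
A Jordan chain for λ = 3 of length 3:
v_1 = (6, 6, -12, 0)ᵀ
v_2 = (5, 11, 2, 6)ᵀ
v_3 = (1, 0, 0, 0)ᵀ

Let N = A − (3)·I. We want v_3 with N^3 v_3 = 0 but N^2 v_3 ≠ 0; then v_{j-1} := N · v_j for j = 3, …, 2.

Pick v_3 = (1, 0, 0, 0)ᵀ.
Then v_2 = N · v_3 = (5, 11, 2, 6)ᵀ.
Then v_1 = N · v_2 = (6, 6, -12, 0)ᵀ.

Sanity check: (A − (3)·I) v_1 = (0, 0, 0, 0)ᵀ = 0. ✓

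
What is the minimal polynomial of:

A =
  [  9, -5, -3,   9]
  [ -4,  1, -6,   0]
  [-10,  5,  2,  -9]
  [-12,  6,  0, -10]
x^3 - 3*x^2 + 4

The characteristic polynomial is χ_A(x) = (x - 2)^2*(x + 1)^2, so the eigenvalues are known. The minimal polynomial is
  m_A(x) = Π_λ (x − λ)^{k_λ}
where k_λ is the size of the *largest* Jordan block for λ (equivalently, the smallest k with (A − λI)^k v = 0 for every generalised eigenvector v of λ).

  λ = -1: largest Jordan block has size 1, contributing (x + 1)
  λ = 2: largest Jordan block has size 2, contributing (x − 2)^2

So m_A(x) = (x - 2)^2*(x + 1) = x^3 - 3*x^2 + 4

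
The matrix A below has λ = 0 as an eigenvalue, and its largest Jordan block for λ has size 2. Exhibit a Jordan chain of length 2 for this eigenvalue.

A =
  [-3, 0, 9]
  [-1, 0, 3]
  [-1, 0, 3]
A Jordan chain for λ = 0 of length 2:
v_1 = (-3, -1, -1)ᵀ
v_2 = (1, 0, 0)ᵀ

Let N = A − (0)·I. We want v_2 with N^2 v_2 = 0 but N^1 v_2 ≠ 0; then v_{j-1} := N · v_j for j = 2, …, 2.

Pick v_2 = (1, 0, 0)ᵀ.
Then v_1 = N · v_2 = (-3, -1, -1)ᵀ.

Sanity check: (A − (0)·I) v_1 = (0, 0, 0)ᵀ = 0. ✓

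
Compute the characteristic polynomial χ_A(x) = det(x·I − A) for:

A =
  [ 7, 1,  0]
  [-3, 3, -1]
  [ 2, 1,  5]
x^3 - 15*x^2 + 75*x - 125

Expanding det(x·I − A) (e.g. by cofactor expansion or by noting that A is similar to its Jordan form J, which has the same characteristic polynomial as A) gives
  χ_A(x) = x^3 - 15*x^2 + 75*x - 125
which factors as (x - 5)^3. The eigenvalues (with algebraic multiplicities) are λ = 5 with multiplicity 3.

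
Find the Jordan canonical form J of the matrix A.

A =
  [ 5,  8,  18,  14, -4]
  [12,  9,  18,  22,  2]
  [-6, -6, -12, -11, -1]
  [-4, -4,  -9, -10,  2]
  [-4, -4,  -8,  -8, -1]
J_1(-3) ⊕ J_1(-3) ⊕ J_3(-1)

The characteristic polynomial is
  det(x·I − A) = x^5 + 9*x^4 + 30*x^3 + 46*x^2 + 33*x + 9 = (x + 1)^3*(x + 3)^2

Eigenvalues and multiplicities (the geometric multiplicity of λ is n − rank(A − λI), which equals the number of Jordan blocks for λ):
  λ = -3: algebraic multiplicity = 2, geometric multiplicity = 2
  λ = -1: algebraic multiplicity = 3, geometric multiplicity = 1

Determining the block sizes for each eigenvalue:
  λ = -3: gm = am = 2, so every block has size 1 → block sizes [1, 1]
  λ = -1: one block (gm = 1), so the single block has size am = 3 → block sizes [3]

Assembling the blocks gives a Jordan form
J =
  [-3,  0,  0,  0,  0]
  [ 0, -3,  0,  0,  0]
  [ 0,  0, -1,  1,  0]
  [ 0,  0,  0, -1,  1]
  [ 0,  0,  0,  0, -1]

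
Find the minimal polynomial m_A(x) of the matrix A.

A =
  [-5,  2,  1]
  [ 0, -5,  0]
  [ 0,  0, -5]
x^2 + 10*x + 25

The characteristic polynomial is χ_A(x) = (x + 5)^3, so the eigenvalues are known. The minimal polynomial is
  m_A(x) = Π_λ (x − λ)^{k_λ}
where k_λ is the size of the *largest* Jordan block for λ (equivalently, the smallest k with (A − λI)^k v = 0 for every generalised eigenvector v of λ).

  λ = -5: largest Jordan block has size 2, contributing (x + 5)^2

So m_A(x) = (x + 5)^2 = x^2 + 10*x + 25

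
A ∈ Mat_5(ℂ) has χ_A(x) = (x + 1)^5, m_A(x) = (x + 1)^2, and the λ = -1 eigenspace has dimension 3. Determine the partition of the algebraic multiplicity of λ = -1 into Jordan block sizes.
Block sizes for λ = -1: [2, 2, 1]

Step 1 — from the characteristic polynomial, algebraic multiplicity of λ = -1 is 5. From dim ker(A − (-1)·I) = 3, there are exactly 3 Jordan blocks for λ = -1.
Step 2 — from the minimal polynomial, the factor (x + 1)^2 tells us the largest block for λ = -1 has size 2.
Step 3 — with total size 5, 3 blocks, and largest block 2, the block sizes (in nonincreasing order) are [2, 2, 1].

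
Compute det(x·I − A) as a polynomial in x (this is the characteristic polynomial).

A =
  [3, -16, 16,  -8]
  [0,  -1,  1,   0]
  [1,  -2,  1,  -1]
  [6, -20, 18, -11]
x^4 + 8*x^3 + 18*x^2 + 16*x + 5

Expanding det(x·I − A) (e.g. by cofactor expansion or by noting that A is similar to its Jordan form J, which has the same characteristic polynomial as A) gives
  χ_A(x) = x^4 + 8*x^3 + 18*x^2 + 16*x + 5
which factors as (x + 1)^3*(x + 5). The eigenvalues (with algebraic multiplicities) are λ = -5 with multiplicity 1, λ = -1 with multiplicity 3.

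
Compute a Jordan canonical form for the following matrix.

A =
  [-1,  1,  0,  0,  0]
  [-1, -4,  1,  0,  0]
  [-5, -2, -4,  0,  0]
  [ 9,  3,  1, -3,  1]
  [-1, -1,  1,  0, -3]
J_3(-3) ⊕ J_2(-3)

The characteristic polynomial is
  det(x·I − A) = x^5 + 15*x^4 + 90*x^3 + 270*x^2 + 405*x + 243 = (x + 3)^5

Eigenvalues and multiplicities (the geometric multiplicity of λ is n − rank(A − λI), which equals the number of Jordan blocks for λ):
  λ = -3: algebraic multiplicity = 5, geometric multiplicity = 2

Determining the block sizes for each eigenvalue:
  λ = -3: with am = 5 and gm = 2, the partition is not yet determined (e.g. several partitions of 5 into 2 parts exist). Let N = A − (-3)·I. Computing rank(N^1) = 3, rank(N^2) = 1, rank(N^3) = 0; the number of blocks of size ≥ j is rank(N^{j−1}) − rank(N^j), giving [2, 2, 1]. So we have 1 block(s) of size 3, 1 block(s) of size 2 → block sizes [3, 2]

Assembling the blocks gives a Jordan form
J =
  [-3,  1,  0,  0,  0]
  [ 0, -3,  1,  0,  0]
  [ 0,  0, -3,  0,  0]
  [ 0,  0,  0, -3,  1]
  [ 0,  0,  0,  0, -3]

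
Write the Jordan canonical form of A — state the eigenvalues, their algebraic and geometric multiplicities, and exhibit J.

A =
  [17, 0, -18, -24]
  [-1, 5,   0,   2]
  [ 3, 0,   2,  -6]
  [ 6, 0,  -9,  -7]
J_1(2) ⊕ J_2(5) ⊕ J_1(5)

The characteristic polynomial is
  det(x·I − A) = x^4 - 17*x^3 + 105*x^2 - 275*x + 250 = (x - 5)^3*(x - 2)

Eigenvalues and multiplicities (the geometric multiplicity of λ is n − rank(A − λI), which equals the number of Jordan blocks for λ):
  λ = 2: algebraic multiplicity = 1, geometric multiplicity = 1
  λ = 5: algebraic multiplicity = 3, geometric multiplicity = 2

Determining the block sizes for each eigenvalue:
  λ = 2: one block (gm = 1), so the single block has size am = 1 → block sizes [1]
  λ = 5: 2 blocks summing to 3 forces exactly one block of size 2 and the rest size 1 → block sizes [2, 1]

Assembling the blocks gives a Jordan form
J =
  [2, 0, 0, 0]
  [0, 5, 1, 0]
  [0, 0, 5, 0]
  [0, 0, 0, 5]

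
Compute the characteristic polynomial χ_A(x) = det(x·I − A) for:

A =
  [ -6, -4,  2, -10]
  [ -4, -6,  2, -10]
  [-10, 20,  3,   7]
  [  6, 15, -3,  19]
x^4 - 10*x^3 + 24*x^2 + 32*x - 128

Expanding det(x·I − A) (e.g. by cofactor expansion or by noting that A is similar to its Jordan form J, which has the same characteristic polynomial as A) gives
  χ_A(x) = x^4 - 10*x^3 + 24*x^2 + 32*x - 128
which factors as (x - 4)^3*(x + 2). The eigenvalues (with algebraic multiplicities) are λ = -2 with multiplicity 1, λ = 4 with multiplicity 3.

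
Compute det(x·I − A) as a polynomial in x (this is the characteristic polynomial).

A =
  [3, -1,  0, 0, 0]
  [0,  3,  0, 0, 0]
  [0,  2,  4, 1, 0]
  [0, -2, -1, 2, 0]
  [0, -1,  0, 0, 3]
x^5 - 15*x^4 + 90*x^3 - 270*x^2 + 405*x - 243

Expanding det(x·I − A) (e.g. by cofactor expansion or by noting that A is similar to its Jordan form J, which has the same characteristic polynomial as A) gives
  χ_A(x) = x^5 - 15*x^4 + 90*x^3 - 270*x^2 + 405*x - 243
which factors as (x - 3)^5. The eigenvalues (with algebraic multiplicities) are λ = 3 with multiplicity 5.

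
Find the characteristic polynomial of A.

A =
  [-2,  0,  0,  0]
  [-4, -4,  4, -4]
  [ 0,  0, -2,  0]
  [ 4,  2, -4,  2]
x^4 + 6*x^3 + 12*x^2 + 8*x

Expanding det(x·I − A) (e.g. by cofactor expansion or by noting that A is similar to its Jordan form J, which has the same characteristic polynomial as A) gives
  χ_A(x) = x^4 + 6*x^3 + 12*x^2 + 8*x
which factors as x*(x + 2)^3. The eigenvalues (with algebraic multiplicities) are λ = -2 with multiplicity 3, λ = 0 with multiplicity 1.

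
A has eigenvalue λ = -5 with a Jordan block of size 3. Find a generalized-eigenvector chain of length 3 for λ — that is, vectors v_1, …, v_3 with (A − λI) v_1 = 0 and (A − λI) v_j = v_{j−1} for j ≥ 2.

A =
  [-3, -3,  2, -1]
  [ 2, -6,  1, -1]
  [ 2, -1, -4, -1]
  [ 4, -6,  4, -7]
A Jordan chain for λ = -5 of length 3:
v_1 = (-2, 0, 0, -4)ᵀ
v_2 = (2, 2, 2, 4)ᵀ
v_3 = (1, 0, 0, 0)ᵀ

Let N = A − (-5)·I. We want v_3 with N^3 v_3 = 0 but N^2 v_3 ≠ 0; then v_{j-1} := N · v_j for j = 3, …, 2.

Pick v_3 = (1, 0, 0, 0)ᵀ.
Then v_2 = N · v_3 = (2, 2, 2, 4)ᵀ.
Then v_1 = N · v_2 = (-2, 0, 0, -4)ᵀ.

Sanity check: (A − (-5)·I) v_1 = (0, 0, 0, 0)ᵀ = 0. ✓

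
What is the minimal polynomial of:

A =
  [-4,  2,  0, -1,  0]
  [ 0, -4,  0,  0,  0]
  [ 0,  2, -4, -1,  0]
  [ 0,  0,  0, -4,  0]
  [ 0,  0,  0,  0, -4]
x^2 + 8*x + 16

The characteristic polynomial is χ_A(x) = (x + 4)^5, so the eigenvalues are known. The minimal polynomial is
  m_A(x) = Π_λ (x − λ)^{k_λ}
where k_λ is the size of the *largest* Jordan block for λ (equivalently, the smallest k with (A − λI)^k v = 0 for every generalised eigenvector v of λ).

  λ = -4: largest Jordan block has size 2, contributing (x + 4)^2

So m_A(x) = (x + 4)^2 = x^2 + 8*x + 16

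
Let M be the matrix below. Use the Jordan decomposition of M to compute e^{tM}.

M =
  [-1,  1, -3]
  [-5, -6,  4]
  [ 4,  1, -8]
e^{tM} =
  [-t^2*exp(-5*t)/2 + 4*t*exp(-5*t) + exp(-5*t), t*exp(-5*t), t^2*exp(-5*t)/2 - 3*t*exp(-5*t)]
  [t^2*exp(-5*t)/2 - 5*t*exp(-5*t), -t*exp(-5*t) + exp(-5*t), -t^2*exp(-5*t)/2 + 4*t*exp(-5*t)]
  [-t^2*exp(-5*t)/2 + 4*t*exp(-5*t), t*exp(-5*t), t^2*exp(-5*t)/2 - 3*t*exp(-5*t) + exp(-5*t)]

Strategy: write M = P · J · P⁻¹ where J is a Jordan canonical form, so e^{tM} = P · e^{tJ} · P⁻¹, and e^{tJ} can be computed block-by-block.

M has Jordan form
J =
  [-5,  1,  0]
  [ 0, -5,  1]
  [ 0,  0, -5]
(up to reordering of blocks).

Per-block formulas:
  For a 3×3 Jordan block J_3(-5): exp(t · J_3(-5)) = e^(-5t)·(I + t·N + (t^2/2)·N^2), where N is the 3×3 nilpotent shift.

After assembling e^{tJ} and conjugating by P, we get:

e^{tM} =
  [-t^2*exp(-5*t)/2 + 4*t*exp(-5*t) + exp(-5*t), t*exp(-5*t), t^2*exp(-5*t)/2 - 3*t*exp(-5*t)]
  [t^2*exp(-5*t)/2 - 5*t*exp(-5*t), -t*exp(-5*t) + exp(-5*t), -t^2*exp(-5*t)/2 + 4*t*exp(-5*t)]
  [-t^2*exp(-5*t)/2 + 4*t*exp(-5*t), t*exp(-5*t), t^2*exp(-5*t)/2 - 3*t*exp(-5*t) + exp(-5*t)]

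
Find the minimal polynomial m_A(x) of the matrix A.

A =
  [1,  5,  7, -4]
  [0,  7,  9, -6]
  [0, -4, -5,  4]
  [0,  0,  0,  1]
x^3 - 3*x^2 + 3*x - 1

The characteristic polynomial is χ_A(x) = (x - 1)^4, so the eigenvalues are known. The minimal polynomial is
  m_A(x) = Π_λ (x − λ)^{k_λ}
where k_λ is the size of the *largest* Jordan block for λ (equivalently, the smallest k with (A − λI)^k v = 0 for every generalised eigenvector v of λ).

  λ = 1: largest Jordan block has size 3, contributing (x − 1)^3

So m_A(x) = (x - 1)^3 = x^3 - 3*x^2 + 3*x - 1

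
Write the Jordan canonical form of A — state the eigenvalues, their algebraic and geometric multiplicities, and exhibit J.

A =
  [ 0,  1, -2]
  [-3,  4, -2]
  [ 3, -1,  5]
J_2(3) ⊕ J_1(3)

The characteristic polynomial is
  det(x·I − A) = x^3 - 9*x^2 + 27*x - 27 = (x - 3)^3

Eigenvalues and multiplicities (the geometric multiplicity of λ is n − rank(A − λI), which equals the number of Jordan blocks for λ):
  λ = 3: algebraic multiplicity = 3, geometric multiplicity = 2

Determining the block sizes for each eigenvalue:
  λ = 3: 2 blocks summing to 3 forces exactly one block of size 2 and the rest size 1 → block sizes [2, 1]

Assembling the blocks gives a Jordan form
J =
  [3, 1, 0]
  [0, 3, 0]
  [0, 0, 3]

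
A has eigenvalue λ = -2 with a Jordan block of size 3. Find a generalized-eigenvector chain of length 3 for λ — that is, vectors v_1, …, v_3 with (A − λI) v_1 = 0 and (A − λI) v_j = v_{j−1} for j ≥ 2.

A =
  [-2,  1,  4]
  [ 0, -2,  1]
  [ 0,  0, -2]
A Jordan chain for λ = -2 of length 3:
v_1 = (1, 0, 0)ᵀ
v_2 = (4, 1, 0)ᵀ
v_3 = (0, 0, 1)ᵀ

Let N = A − (-2)·I. We want v_3 with N^3 v_3 = 0 but N^2 v_3 ≠ 0; then v_{j-1} := N · v_j for j = 3, …, 2.

Pick v_3 = (0, 0, 1)ᵀ.
Then v_2 = N · v_3 = (4, 1, 0)ᵀ.
Then v_1 = N · v_2 = (1, 0, 0)ᵀ.

Sanity check: (A − (-2)·I) v_1 = (0, 0, 0)ᵀ = 0. ✓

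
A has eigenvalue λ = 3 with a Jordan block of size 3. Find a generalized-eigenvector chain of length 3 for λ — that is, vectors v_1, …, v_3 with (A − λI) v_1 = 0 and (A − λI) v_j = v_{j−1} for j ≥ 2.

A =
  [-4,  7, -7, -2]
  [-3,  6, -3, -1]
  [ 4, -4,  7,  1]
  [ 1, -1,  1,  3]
A Jordan chain for λ = 3 of length 3:
v_1 = (-2, -1, 1, 0)ᵀ
v_2 = (-7, -3, 4, 1)ᵀ
v_3 = (1, 0, 0, 0)ᵀ

Let N = A − (3)·I. We want v_3 with N^3 v_3 = 0 but N^2 v_3 ≠ 0; then v_{j-1} := N · v_j for j = 3, …, 2.

Pick v_3 = (1, 0, 0, 0)ᵀ.
Then v_2 = N · v_3 = (-7, -3, 4, 1)ᵀ.
Then v_1 = N · v_2 = (-2, -1, 1, 0)ᵀ.

Sanity check: (A − (3)·I) v_1 = (0, 0, 0, 0)ᵀ = 0. ✓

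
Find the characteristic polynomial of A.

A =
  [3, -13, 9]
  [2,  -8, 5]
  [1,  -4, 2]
x^3 + 3*x^2 + 3*x + 1

Expanding det(x·I − A) (e.g. by cofactor expansion or by noting that A is similar to its Jordan form J, which has the same characteristic polynomial as A) gives
  χ_A(x) = x^3 + 3*x^2 + 3*x + 1
which factors as (x + 1)^3. The eigenvalues (with algebraic multiplicities) are λ = -1 with multiplicity 3.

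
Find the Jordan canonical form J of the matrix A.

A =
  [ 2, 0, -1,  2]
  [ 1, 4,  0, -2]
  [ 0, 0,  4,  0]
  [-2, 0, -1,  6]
J_3(4) ⊕ J_1(4)

The characteristic polynomial is
  det(x·I − A) = x^4 - 16*x^3 + 96*x^2 - 256*x + 256 = (x - 4)^4

Eigenvalues and multiplicities (the geometric multiplicity of λ is n − rank(A − λI), which equals the number of Jordan blocks for λ):
  λ = 4: algebraic multiplicity = 4, geometric multiplicity = 2

Determining the block sizes for each eigenvalue:
  λ = 4: with am = 4 and gm = 2, the partition is not yet determined (e.g. several partitions of 4 into 2 parts exist). Let N = A − (4)·I. Computing rank(N^1) = 2, rank(N^2) = 1, rank(N^3) = 0; the number of blocks of size ≥ j is rank(N^{j−1}) − rank(N^j), giving [2, 1, 1]. So we have 1 block(s) of size 3, 1 block(s) of size 1 → block sizes [3, 1]

Assembling the blocks gives a Jordan form
J =
  [4, 1, 0, 0]
  [0, 4, 1, 0]
  [0, 0, 4, 0]
  [0, 0, 0, 4]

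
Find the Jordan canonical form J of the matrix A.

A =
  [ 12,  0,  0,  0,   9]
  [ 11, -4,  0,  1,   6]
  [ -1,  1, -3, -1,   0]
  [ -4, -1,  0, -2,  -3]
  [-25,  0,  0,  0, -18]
J_2(-3) ⊕ J_2(-3) ⊕ J_1(-3)

The characteristic polynomial is
  det(x·I − A) = x^5 + 15*x^4 + 90*x^3 + 270*x^2 + 405*x + 243 = (x + 3)^5

Eigenvalues and multiplicities (the geometric multiplicity of λ is n − rank(A − λI), which equals the number of Jordan blocks for λ):
  λ = -3: algebraic multiplicity = 5, geometric multiplicity = 3

Determining the block sizes for each eigenvalue:
  λ = -3: with am = 5 and gm = 3, the partition is not yet determined (e.g. several partitions of 5 into 3 parts exist). Let N = A − (-3)·I. Computing rank(N^1) = 2, rank(N^2) = 0; the number of blocks of size ≥ j is rank(N^{j−1}) − rank(N^j), giving [3, 2]. So we have 2 block(s) of size 2, 1 block(s) of size 1 → block sizes [2, 2, 1]

Assembling the blocks gives a Jordan form
J =
  [-3,  1,  0,  0,  0]
  [ 0, -3,  0,  0,  0]
  [ 0,  0, -3,  1,  0]
  [ 0,  0,  0, -3,  0]
  [ 0,  0,  0,  0, -3]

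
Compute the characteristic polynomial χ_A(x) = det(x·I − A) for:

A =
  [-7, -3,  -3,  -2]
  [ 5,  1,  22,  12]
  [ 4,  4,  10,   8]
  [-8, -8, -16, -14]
x^4 + 10*x^3 + 24*x^2 - 32*x - 128

Expanding det(x·I − A) (e.g. by cofactor expansion or by noting that A is similar to its Jordan form J, which has the same characteristic polynomial as A) gives
  χ_A(x) = x^4 + 10*x^3 + 24*x^2 - 32*x - 128
which factors as (x - 2)*(x + 4)^3. The eigenvalues (with algebraic multiplicities) are λ = -4 with multiplicity 3, λ = 2 with multiplicity 1.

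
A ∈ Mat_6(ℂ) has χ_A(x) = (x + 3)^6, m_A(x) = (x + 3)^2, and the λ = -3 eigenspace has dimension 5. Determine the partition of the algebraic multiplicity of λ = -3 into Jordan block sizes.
Block sizes for λ = -3: [2, 1, 1, 1, 1]

Step 1 — from the characteristic polynomial, algebraic multiplicity of λ = -3 is 6. From dim ker(A − (-3)·I) = 5, there are exactly 5 Jordan blocks for λ = -3.
Step 2 — from the minimal polynomial, the factor (x + 3)^2 tells us the largest block for λ = -3 has size 2.
Step 3 — with total size 6, 5 blocks, and largest block 2, the block sizes (in nonincreasing order) are [2, 1, 1, 1, 1].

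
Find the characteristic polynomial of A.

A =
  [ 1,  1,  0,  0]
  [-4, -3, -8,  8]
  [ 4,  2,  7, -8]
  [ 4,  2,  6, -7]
x^4 + 2*x^3 - 2*x - 1

Expanding det(x·I − A) (e.g. by cofactor expansion or by noting that A is similar to its Jordan form J, which has the same characteristic polynomial as A) gives
  χ_A(x) = x^4 + 2*x^3 - 2*x - 1
which factors as (x - 1)*(x + 1)^3. The eigenvalues (with algebraic multiplicities) are λ = -1 with multiplicity 3, λ = 1 with multiplicity 1.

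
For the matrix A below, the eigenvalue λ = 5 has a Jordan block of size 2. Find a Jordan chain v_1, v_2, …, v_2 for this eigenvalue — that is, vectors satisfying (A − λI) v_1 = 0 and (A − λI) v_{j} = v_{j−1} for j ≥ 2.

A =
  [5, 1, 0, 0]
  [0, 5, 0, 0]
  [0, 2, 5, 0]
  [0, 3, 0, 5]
A Jordan chain for λ = 5 of length 2:
v_1 = (1, 0, 2, 3)ᵀ
v_2 = (0, 1, 0, 0)ᵀ

Let N = A − (5)·I. We want v_2 with N^2 v_2 = 0 but N^1 v_2 ≠ 0; then v_{j-1} := N · v_j for j = 2, …, 2.

Pick v_2 = (0, 1, 0, 0)ᵀ.
Then v_1 = N · v_2 = (1, 0, 2, 3)ᵀ.

Sanity check: (A − (5)·I) v_1 = (0, 0, 0, 0)ᵀ = 0. ✓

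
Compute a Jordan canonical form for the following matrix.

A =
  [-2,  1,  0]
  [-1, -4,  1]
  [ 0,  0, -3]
J_3(-3)

The characteristic polynomial is
  det(x·I − A) = x^3 + 9*x^2 + 27*x + 27 = (x + 3)^3

Eigenvalues and multiplicities (the geometric multiplicity of λ is n − rank(A − λI), which equals the number of Jordan blocks for λ):
  λ = -3: algebraic multiplicity = 3, geometric multiplicity = 1

Determining the block sizes for each eigenvalue:
  λ = -3: one block (gm = 1), so the single block has size am = 3 → block sizes [3]

Assembling the blocks gives a Jordan form
J =
  [-3,  1,  0]
  [ 0, -3,  1]
  [ 0,  0, -3]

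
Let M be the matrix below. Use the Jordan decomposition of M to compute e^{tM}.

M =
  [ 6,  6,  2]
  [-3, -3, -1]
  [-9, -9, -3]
e^{tM} =
  [6*t + 1, 6*t, 2*t]
  [-3*t, 1 - 3*t, -t]
  [-9*t, -9*t, 1 - 3*t]

Strategy: write M = P · J · P⁻¹ where J is a Jordan canonical form, so e^{tM} = P · e^{tJ} · P⁻¹, and e^{tJ} can be computed block-by-block.

M has Jordan form
J =
  [0, 1, 0]
  [0, 0, 0]
  [0, 0, 0]
(up to reordering of blocks).

Per-block formulas:
  For a 1×1 block at λ = 0: exp(t · [0]) = [e^(0t)].
  For a 2×2 Jordan block J_2(0): exp(t · J_2(0)) = e^(0t)·(I + t·N), where N is the 2×2 nilpotent shift.

After assembling e^{tJ} and conjugating by P, we get:

e^{tM} =
  [6*t + 1, 6*t, 2*t]
  [-3*t, 1 - 3*t, -t]
  [-9*t, -9*t, 1 - 3*t]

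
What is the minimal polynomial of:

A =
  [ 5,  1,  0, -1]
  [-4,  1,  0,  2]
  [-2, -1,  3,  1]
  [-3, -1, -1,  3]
x^3 - 9*x^2 + 27*x - 27

The characteristic polynomial is χ_A(x) = (x - 3)^4, so the eigenvalues are known. The minimal polynomial is
  m_A(x) = Π_λ (x − λ)^{k_λ}
where k_λ is the size of the *largest* Jordan block for λ (equivalently, the smallest k with (A − λI)^k v = 0 for every generalised eigenvector v of λ).

  λ = 3: largest Jordan block has size 3, contributing (x − 3)^3

So m_A(x) = (x - 3)^3 = x^3 - 9*x^2 + 27*x - 27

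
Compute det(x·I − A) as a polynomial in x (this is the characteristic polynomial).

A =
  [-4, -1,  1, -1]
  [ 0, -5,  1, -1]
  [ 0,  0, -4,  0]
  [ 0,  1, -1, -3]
x^4 + 16*x^3 + 96*x^2 + 256*x + 256

Expanding det(x·I − A) (e.g. by cofactor expansion or by noting that A is similar to its Jordan form J, which has the same characteristic polynomial as A) gives
  χ_A(x) = x^4 + 16*x^3 + 96*x^2 + 256*x + 256
which factors as (x + 4)^4. The eigenvalues (with algebraic multiplicities) are λ = -4 with multiplicity 4.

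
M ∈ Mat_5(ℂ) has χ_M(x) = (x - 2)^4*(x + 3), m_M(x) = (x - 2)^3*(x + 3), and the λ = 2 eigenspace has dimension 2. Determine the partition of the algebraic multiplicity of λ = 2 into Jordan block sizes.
Block sizes for λ = 2: [3, 1]

Step 1 — from the characteristic polynomial, algebraic multiplicity of λ = 2 is 4. From dim ker(M − (2)·I) = 2, there are exactly 2 Jordan blocks for λ = 2.
Step 2 — from the minimal polynomial, the factor (x − 2)^3 tells us the largest block for λ = 2 has size 3.
Step 3 — with total size 4, 2 blocks, and largest block 3, the block sizes (in nonincreasing order) are [3, 1].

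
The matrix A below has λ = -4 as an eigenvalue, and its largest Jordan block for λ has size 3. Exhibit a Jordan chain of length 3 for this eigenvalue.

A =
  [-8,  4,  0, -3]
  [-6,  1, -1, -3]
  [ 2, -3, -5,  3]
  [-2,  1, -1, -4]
A Jordan chain for λ = -4 of length 3:
v_1 = (-2, -2, 2, 0)ᵀ
v_2 = (-4, -6, 2, -2)ᵀ
v_3 = (1, 0, 0, 0)ᵀ

Let N = A − (-4)·I. We want v_3 with N^3 v_3 = 0 but N^2 v_3 ≠ 0; then v_{j-1} := N · v_j for j = 3, …, 2.

Pick v_3 = (1, 0, 0, 0)ᵀ.
Then v_2 = N · v_3 = (-4, -6, 2, -2)ᵀ.
Then v_1 = N · v_2 = (-2, -2, 2, 0)ᵀ.

Sanity check: (A − (-4)·I) v_1 = (0, 0, 0, 0)ᵀ = 0. ✓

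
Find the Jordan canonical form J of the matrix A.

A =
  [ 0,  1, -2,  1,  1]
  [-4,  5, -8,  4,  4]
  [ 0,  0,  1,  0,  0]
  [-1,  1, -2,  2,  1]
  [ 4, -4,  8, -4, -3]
J_2(1) ⊕ J_1(1) ⊕ J_1(1) ⊕ J_1(1)

The characteristic polynomial is
  det(x·I − A) = x^5 - 5*x^4 + 10*x^3 - 10*x^2 + 5*x - 1 = (x - 1)^5

Eigenvalues and multiplicities (the geometric multiplicity of λ is n − rank(A − λI), which equals the number of Jordan blocks for λ):
  λ = 1: algebraic multiplicity = 5, geometric multiplicity = 4

Determining the block sizes for each eigenvalue:
  λ = 1: 4 blocks summing to 5 forces exactly one block of size 2 and the rest size 1 → block sizes [2, 1, 1, 1]

Assembling the blocks gives a Jordan form
J =
  [1, 1, 0, 0, 0]
  [0, 1, 0, 0, 0]
  [0, 0, 1, 0, 0]
  [0, 0, 0, 1, 0]
  [0, 0, 0, 0, 1]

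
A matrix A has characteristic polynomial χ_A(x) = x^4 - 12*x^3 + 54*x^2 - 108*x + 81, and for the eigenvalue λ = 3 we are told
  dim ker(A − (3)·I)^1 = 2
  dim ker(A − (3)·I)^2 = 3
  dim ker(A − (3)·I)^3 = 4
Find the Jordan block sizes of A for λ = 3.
Block sizes for λ = 3: [3, 1]

From the dimensions of kernels of powers, the number of Jordan blocks of size at least j is d_j − d_{j−1} where d_j = dim ker(N^j) (with d_0 = 0). Computing the differences gives [2, 1, 1].
The number of blocks of size exactly k is (#blocks of size ≥ k) − (#blocks of size ≥ k + 1), so the partition is: 1 block(s) of size 1, 1 block(s) of size 3.
In nonincreasing order the block sizes are [3, 1].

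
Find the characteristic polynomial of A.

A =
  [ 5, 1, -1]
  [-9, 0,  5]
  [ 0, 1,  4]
x^3 - 9*x^2 + 24*x - 20

Expanding det(x·I − A) (e.g. by cofactor expansion or by noting that A is similar to its Jordan form J, which has the same characteristic polynomial as A) gives
  χ_A(x) = x^3 - 9*x^2 + 24*x - 20
which factors as (x - 5)*(x - 2)^2. The eigenvalues (with algebraic multiplicities) are λ = 2 with multiplicity 2, λ = 5 with multiplicity 1.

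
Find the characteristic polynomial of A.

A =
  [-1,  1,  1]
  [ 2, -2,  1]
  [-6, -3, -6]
x^3 + 9*x^2 + 27*x + 27

Expanding det(x·I − A) (e.g. by cofactor expansion or by noting that A is similar to its Jordan form J, which has the same characteristic polynomial as A) gives
  χ_A(x) = x^3 + 9*x^2 + 27*x + 27
which factors as (x + 3)^3. The eigenvalues (with algebraic multiplicities) are λ = -3 with multiplicity 3.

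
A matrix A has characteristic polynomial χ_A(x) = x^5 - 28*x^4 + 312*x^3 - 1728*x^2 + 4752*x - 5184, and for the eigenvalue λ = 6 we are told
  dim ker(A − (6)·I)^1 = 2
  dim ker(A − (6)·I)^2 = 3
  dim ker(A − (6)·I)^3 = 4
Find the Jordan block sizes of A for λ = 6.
Block sizes for λ = 6: [3, 1]

From the dimensions of kernels of powers, the number of Jordan blocks of size at least j is d_j − d_{j−1} where d_j = dim ker(N^j) (with d_0 = 0). Computing the differences gives [2, 1, 1].
The number of blocks of size exactly k is (#blocks of size ≥ k) − (#blocks of size ≥ k + 1), so the partition is: 1 block(s) of size 1, 1 block(s) of size 3.
In nonincreasing order the block sizes are [3, 1].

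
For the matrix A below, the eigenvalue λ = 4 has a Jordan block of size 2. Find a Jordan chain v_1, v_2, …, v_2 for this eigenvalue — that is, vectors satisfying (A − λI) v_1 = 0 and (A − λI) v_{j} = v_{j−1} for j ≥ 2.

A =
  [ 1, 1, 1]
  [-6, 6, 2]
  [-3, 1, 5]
A Jordan chain for λ = 4 of length 2:
v_1 = (-3, -6, -3)ᵀ
v_2 = (1, 0, 0)ᵀ

Let N = A − (4)·I. We want v_2 with N^2 v_2 = 0 but N^1 v_2 ≠ 0; then v_{j-1} := N · v_j for j = 2, …, 2.

Pick v_2 = (1, 0, 0)ᵀ.
Then v_1 = N · v_2 = (-3, -6, -3)ᵀ.

Sanity check: (A − (4)·I) v_1 = (0, 0, 0)ᵀ = 0. ✓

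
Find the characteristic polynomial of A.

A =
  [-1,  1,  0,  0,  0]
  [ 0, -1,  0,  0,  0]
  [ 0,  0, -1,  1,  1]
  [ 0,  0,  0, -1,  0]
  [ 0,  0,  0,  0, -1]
x^5 + 5*x^4 + 10*x^3 + 10*x^2 + 5*x + 1

Expanding det(x·I − A) (e.g. by cofactor expansion or by noting that A is similar to its Jordan form J, which has the same characteristic polynomial as A) gives
  χ_A(x) = x^5 + 5*x^4 + 10*x^3 + 10*x^2 + 5*x + 1
which factors as (x + 1)^5. The eigenvalues (with algebraic multiplicities) are λ = -1 with multiplicity 5.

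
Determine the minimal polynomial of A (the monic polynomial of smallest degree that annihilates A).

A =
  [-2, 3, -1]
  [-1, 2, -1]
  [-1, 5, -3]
x^3 + 3*x^2 + 3*x + 1

The characteristic polynomial is χ_A(x) = (x + 1)^3, so the eigenvalues are known. The minimal polynomial is
  m_A(x) = Π_λ (x − λ)^{k_λ}
where k_λ is the size of the *largest* Jordan block for λ (equivalently, the smallest k with (A − λI)^k v = 0 for every generalised eigenvector v of λ).

  λ = -1: largest Jordan block has size 3, contributing (x + 1)^3

So m_A(x) = (x + 1)^3 = x^3 + 3*x^2 + 3*x + 1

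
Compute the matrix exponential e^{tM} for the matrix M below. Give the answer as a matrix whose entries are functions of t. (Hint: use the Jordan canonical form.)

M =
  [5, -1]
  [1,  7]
e^{tM} =
  [-t*exp(6*t) + exp(6*t), -t*exp(6*t)]
  [t*exp(6*t), t*exp(6*t) + exp(6*t)]

Strategy: write M = P · J · P⁻¹ where J is a Jordan canonical form, so e^{tM} = P · e^{tJ} · P⁻¹, and e^{tJ} can be computed block-by-block.

M has Jordan form
J =
  [6, 1]
  [0, 6]
(up to reordering of blocks).

Per-block formulas:
  For a 2×2 Jordan block J_2(6): exp(t · J_2(6)) = e^(6t)·(I + t·N), where N is the 2×2 nilpotent shift.

After assembling e^{tJ} and conjugating by P, we get:

e^{tM} =
  [-t*exp(6*t) + exp(6*t), -t*exp(6*t)]
  [t*exp(6*t), t*exp(6*t) + exp(6*t)]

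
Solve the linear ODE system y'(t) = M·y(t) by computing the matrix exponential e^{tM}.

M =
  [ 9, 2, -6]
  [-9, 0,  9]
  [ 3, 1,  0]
e^{tM} =
  [6*t*exp(3*t) + exp(3*t), 2*t*exp(3*t), -6*t*exp(3*t)]
  [-9*t*exp(3*t), -3*t*exp(3*t) + exp(3*t), 9*t*exp(3*t)]
  [3*t*exp(3*t), t*exp(3*t), -3*t*exp(3*t) + exp(3*t)]

Strategy: write M = P · J · P⁻¹ where J is a Jordan canonical form, so e^{tM} = P · e^{tJ} · P⁻¹, and e^{tJ} can be computed block-by-block.

M has Jordan form
J =
  [3, 1, 0]
  [0, 3, 0]
  [0, 0, 3]
(up to reordering of blocks).

Per-block formulas:
  For a 2×2 Jordan block J_2(3): exp(t · J_2(3)) = e^(3t)·(I + t·N), where N is the 2×2 nilpotent shift.
  For a 1×1 block at λ = 3: exp(t · [3]) = [e^(3t)].

After assembling e^{tJ} and conjugating by P, we get:

e^{tM} =
  [6*t*exp(3*t) + exp(3*t), 2*t*exp(3*t), -6*t*exp(3*t)]
  [-9*t*exp(3*t), -3*t*exp(3*t) + exp(3*t), 9*t*exp(3*t)]
  [3*t*exp(3*t), t*exp(3*t), -3*t*exp(3*t) + exp(3*t)]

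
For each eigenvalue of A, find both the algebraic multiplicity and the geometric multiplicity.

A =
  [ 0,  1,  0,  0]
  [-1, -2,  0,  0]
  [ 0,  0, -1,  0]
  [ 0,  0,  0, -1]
λ = -1: alg = 4, geom = 3

Step 1 — factor the characteristic polynomial to read off the algebraic multiplicities:
  χ_A(x) = (x + 1)^4

Step 2 — compute geometric multiplicities via the rank-nullity identity g(λ) = n − rank(A − λI):
  rank(A − (-1)·I) = 1, so dim ker(A − (-1)·I) = n − 1 = 3

Summary:
  λ = -1: algebraic multiplicity = 4, geometric multiplicity = 3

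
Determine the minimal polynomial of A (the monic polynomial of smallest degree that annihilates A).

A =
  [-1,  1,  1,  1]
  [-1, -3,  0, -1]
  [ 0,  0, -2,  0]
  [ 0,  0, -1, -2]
x^2 + 4*x + 4

The characteristic polynomial is χ_A(x) = (x + 2)^4, so the eigenvalues are known. The minimal polynomial is
  m_A(x) = Π_λ (x − λ)^{k_λ}
where k_λ is the size of the *largest* Jordan block for λ (equivalently, the smallest k with (A − λI)^k v = 0 for every generalised eigenvector v of λ).

  λ = -2: largest Jordan block has size 2, contributing (x + 2)^2

So m_A(x) = (x + 2)^2 = x^2 + 4*x + 4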